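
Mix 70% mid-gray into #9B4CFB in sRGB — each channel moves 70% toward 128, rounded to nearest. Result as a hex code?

#8870A5

#9B4CFB is rgb(155, 76, 251).
A 70% tone moves each channel 70% toward 128:
  R: 155 + 0.7×(128−155) = 155 − 18.9 = 136.1 → 136
  G: 76 + 0.7×(128−76) = 76 + 36.4 = 112.4 → 112
  B: 251 − 86.1 = 164.9 → 165
rgb(136, 112, 165) = #8870A5.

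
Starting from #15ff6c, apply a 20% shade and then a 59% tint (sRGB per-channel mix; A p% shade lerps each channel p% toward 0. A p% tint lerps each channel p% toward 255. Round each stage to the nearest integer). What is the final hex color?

#15ff6c is rgb(21, 255, 108).
A 20% shade moves each channel 20% toward 0:
  R: 21 + 0.2×(0−21) = 21 − 4.2 = 16.8 → 17
  G: 255 + 0.2×(0−255) = 255 − 51 = 204 → 204
  B: 108 + 0.2×(0−108) = 108 − 21.6 = 86.4 → 86
After the shade: rgb(17, 204, 86) = #11cc56.
Per channel, c → c + 0.59(255 − c):
  R: 17 + 140.42 = 157.42 → 157
  G: 204 + 0.59×(255−204) = 204 + 30.09 = 234.09 → 234
  B: 86 + 99.71 = 185.71 → 186
rgb(157, 234, 186) = #9deaba.

#9deaba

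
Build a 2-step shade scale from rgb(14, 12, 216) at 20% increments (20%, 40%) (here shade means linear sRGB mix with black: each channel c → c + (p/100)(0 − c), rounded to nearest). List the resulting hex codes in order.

#0b0aad, #080782

20%: (14 − 2.8 = 11.2→11, 12 − 2.4 = 9.6→10, 216 − 43.2 = 172.8→173) → #0b0aad
40%: (14 − 5.6 = 8.4→8, 12 − 4.8 = 7.2→7, 216 − 86.4 = 129.6→130) → #080782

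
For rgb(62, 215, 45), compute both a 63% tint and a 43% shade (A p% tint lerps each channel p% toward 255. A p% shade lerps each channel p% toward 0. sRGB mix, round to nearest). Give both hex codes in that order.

#b8f0b1, #237b1a

63% tint:
  R: 62 + 0.63×(255−62) = 62 + 121.59 = 183.59 → 184
  G: 215 + 0.63×(255−215) = 215 + 25.2 = 240.2 → 240
  B: 45 + 0.63×(255−45) = 45 + 132.3 = 177.3 → 177
  → #b8f0b1
43% shade:
  R: 62 + 0.43×(0−62) = 62 − 26.66 = 35.34 → 35
  G: 215 + 0.43×(0−215) = 215 − 92.45 = 122.55 → 123
  B: 45 + 0.43×(0−45) = 45 − 19.35 = 25.65 → 26
  → #237b1a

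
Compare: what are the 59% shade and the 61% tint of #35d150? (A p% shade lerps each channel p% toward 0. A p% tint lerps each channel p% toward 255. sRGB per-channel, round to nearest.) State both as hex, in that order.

#35d150 is rgb(53, 209, 80).
59% shade:
  R: 53 + 0.59×(0−53) = 53 − 31.27 = 21.73 → 22
  G: 209 − 123.31 = 85.69 → 86
  B: 80 − 47.2 = 32.8 → 33
  → #165621
61% tint:
  R: 53 + 0.61×(255−53) = 53 + 123.22 = 176.22 → 176
  G: 209 + 28.06 = 237.06 → 237
  B: 80 + 106.75 = 186.75 → 187
  → #b0edbb

#165621, #b0edbb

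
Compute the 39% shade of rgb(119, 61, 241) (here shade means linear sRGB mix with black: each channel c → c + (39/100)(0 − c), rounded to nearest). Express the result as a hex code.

#492593

A 39% shade moves each channel 39% toward 0:
  R: 119 − 46.41 = 72.59 → 73
  G: 61 − 23.79 = 37.21 → 37
  B: 241 + 0.39×(0−241) = 241 − 93.99 = 147.01 → 147
rgb(73, 37, 147) = #492593.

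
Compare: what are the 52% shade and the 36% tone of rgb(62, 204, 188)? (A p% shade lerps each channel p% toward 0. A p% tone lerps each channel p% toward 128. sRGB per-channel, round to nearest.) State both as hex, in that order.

52% shade:
  R: 62 − 32.24 = 29.76 → 30
  G: 204 + 0.52×(0−204) = 204 − 106.08 = 97.92 → 98
  B: 188 + 0.52×(0−188) = 188 − 97.76 = 90.24 → 90
  → #1e625a
36% tone:
  R: 62 + 0.36×(128−62) = 62 + 23.76 = 85.76 → 86
  G: 204 − 27.36 = 176.64 → 177
  B: 188 − 21.6 = 166.4 → 166
  → #56b1a6

#1e625a, #56b1a6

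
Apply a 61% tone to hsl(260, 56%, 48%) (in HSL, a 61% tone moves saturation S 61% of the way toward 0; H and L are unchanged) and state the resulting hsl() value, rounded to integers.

hsl(260, 22%, 48%)

S moves 61% from 56 toward 0: 56 − 34.16 = 21.84 → 22.
H and L are unchanged.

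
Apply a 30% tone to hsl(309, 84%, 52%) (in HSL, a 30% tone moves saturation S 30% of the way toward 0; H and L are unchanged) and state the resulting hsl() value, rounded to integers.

hsl(309, 59%, 52%)

S moves 30% from 84 toward 0: 84 − 25.2 = 58.8 → 59.
H and L are unchanged.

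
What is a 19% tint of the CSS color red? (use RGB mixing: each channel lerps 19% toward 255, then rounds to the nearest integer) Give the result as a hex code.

CSS red is rgb(255, 0, 0).
A 19% tint moves each channel 19% toward 255:
  R: 255 + 0.19×(255−255) = 255 + 0 = 255 → 255
  G: 0 + 48.45 = 48.45 → 48
  B: 0 + 0.19×(255−0) = 0 + 48.45 = 48.45 → 48
rgb(255, 48, 48) = #ff3030.

#ff3030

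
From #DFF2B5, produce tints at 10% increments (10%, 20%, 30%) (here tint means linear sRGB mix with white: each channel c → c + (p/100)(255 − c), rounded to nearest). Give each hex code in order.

#DFF2B5 is rgb(223, 242, 181).
10%: (223 + 3.2 = 226.2→226, 242 + 1.3 = 243.3→243, 181 + 7.4 = 188.4→188) → #E2F3BC
20%: (223 + 6.4 = 229.4→229, 242 + 2.6 = 244.6→245, 181 + 14.8 = 195.8→196) → #E5F5C4
30%: (223 + 9.6 = 232.6→233, 242 + 3.9 = 245.9→246, 181 + 22.2 = 203.2→203) → #E9F6CB

#E2F3BC, #E5F5C4, #E9F6CB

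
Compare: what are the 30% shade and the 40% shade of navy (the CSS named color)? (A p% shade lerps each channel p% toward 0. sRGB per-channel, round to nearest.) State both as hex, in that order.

CSS navy is rgb(0, 0, 128).
30% shade:
  R: 0 + 0.3×(0−0) = 0 + 0 = 0 → 0
  G: 0 + 0.3×(0−0) = 0 + 0 = 0 → 0
  B: 128 + 0.3×(0−128) = 128 − 38.4 = 89.6 → 90
  → #00005A
40% shade:
  R: 0 + 0 = 0 → 0
  G: 0 + 0.4×(0−0) = 0 + 0 = 0 → 0
  B: 128 − 51.2 = 76.8 → 77
  → #00004D

#00005A, #00004D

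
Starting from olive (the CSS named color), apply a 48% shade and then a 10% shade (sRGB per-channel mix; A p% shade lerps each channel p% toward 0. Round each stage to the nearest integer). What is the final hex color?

#3C3C00

CSS olive is rgb(128, 128, 0).
Per channel, c → c + 0.48(0 − c):
  R: 128 + 0.48×(0−128) = 128 − 61.44 = 66.56 → 67
  G: 128 + 0.48×(0−128) = 128 − 61.44 = 66.56 → 67
  B: 0 + 0.48×(0−0) = 0 + 0 = 0 → 0
After the shade: rgb(67, 67, 0) = #434300.
A 10% shade moves each channel 10% toward 0:
  R: 67 + 0.1×(0−67) = 67 − 6.7 = 60.3 → 60
  G: 67 − 6.7 = 60.3 → 60
  B: 0 + 0.1×(0−0) = 0 + 0 = 0 → 0
rgb(60, 60, 0) = #3C3C00.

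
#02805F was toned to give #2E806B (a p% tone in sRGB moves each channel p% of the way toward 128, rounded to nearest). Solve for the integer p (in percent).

35%

#02805F is rgb(2, 128, 95); #2E806B is rgb(46, 128, 107).
On the R channel (widest range): 46 ≈ 2 + (p/100)(128 − 2), so p ≈ 100×(46 − 2)/(128 − 2) = 4400/126 = 34.92.
p = 35 reproduces all three channels after rounding.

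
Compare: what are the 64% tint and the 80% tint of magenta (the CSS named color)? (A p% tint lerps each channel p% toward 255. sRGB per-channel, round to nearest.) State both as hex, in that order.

CSS magenta is rgb(255, 0, 255).
64% tint:
  R: 255 + 0.64×(255−255) = 255 + 0 = 255 → 255
  G: 0 + 163.2 = 163.2 → 163
  B: 255 + 0 = 255 → 255
  → #FFA3FF
80% tint:
  R: 255 + 0.8×(255−255) = 255 + 0 = 255 → 255
  G: 0 + 204 = 204 → 204
  B: 255 + 0.8×(255−255) = 255 + 0 = 255 → 255
  → #FFCCFF

#FFA3FF, #FFCCFF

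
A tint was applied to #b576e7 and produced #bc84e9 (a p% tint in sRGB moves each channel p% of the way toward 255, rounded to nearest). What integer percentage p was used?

10%

#b576e7 is rgb(181, 118, 231); #bc84e9 is rgb(188, 132, 233).
On the G channel (widest range): 132 ≈ 118 + (p/100)(255 − 118), so p ≈ 100×(132 − 118)/(255 − 118) = 1400/137 = 10.22.
p = 10 reproduces all three channels after rounding.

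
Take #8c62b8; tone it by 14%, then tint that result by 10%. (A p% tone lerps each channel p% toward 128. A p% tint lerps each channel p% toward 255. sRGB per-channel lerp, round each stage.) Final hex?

#8c62b8 is rgb(140, 98, 184).
Lerp each channel 14% toward 128:
  R: 140 + 0.14×(128−140) = 140 − 1.68 = 138.32 → 138
  G: 98 + 4.2 = 102.2 → 102
  B: 184 − 7.84 = 176.16 → 176
After the tone: rgb(138, 102, 176) = #8a66b0.
Per channel, c → c + 0.1(255 − c):
  R: 138 + 0.1×(255−138) = 138 + 11.7 = 149.7 → 150
  G: 102 + 0.1×(255−102) = 102 + 15.3 = 117.3 → 117
  B: 176 + 0.1×(255−176) = 176 + 7.9 = 183.9 → 184
rgb(150, 117, 184) = #9675b8.

#9675b8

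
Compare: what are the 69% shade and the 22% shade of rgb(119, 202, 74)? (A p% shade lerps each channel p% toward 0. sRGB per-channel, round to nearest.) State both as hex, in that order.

#253f17, #5d9e3a

69% shade:
  R: 119 + 0.69×(0−119) = 119 − 82.11 = 36.89 → 37
  G: 202 + 0.69×(0−202) = 202 − 139.38 = 62.62 → 63
  B: 74 + 0.69×(0−74) = 74 − 51.06 = 22.94 → 23
  → #253f17
22% shade:
  R: 119 − 26.18 = 92.82 → 93
  G: 202 + 0.22×(0−202) = 202 − 44.44 = 157.56 → 158
  B: 74 − 16.28 = 57.72 → 58
  → #5d9e3a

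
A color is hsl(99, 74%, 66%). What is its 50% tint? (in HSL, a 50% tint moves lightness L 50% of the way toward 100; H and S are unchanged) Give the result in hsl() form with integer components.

L moves 50% from 66 toward 100: 66 + 17 = 83 → 83.
H and S are unchanged.

hsl(99, 74%, 83%)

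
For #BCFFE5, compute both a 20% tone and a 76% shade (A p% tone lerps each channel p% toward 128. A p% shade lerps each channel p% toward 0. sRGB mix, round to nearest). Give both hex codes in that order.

#B0E6D1, #2D3D37

#BCFFE5 is rgb(188, 255, 229).
20% tone:
  R: 188 + 0.2×(128−188) = 188 − 12 = 176 → 176
  G: 255 − 25.4 = 229.6 → 230
  B: 229 + 0.2×(128−229) = 229 − 20.2 = 208.8 → 209
  → #B0E6D1
76% shade:
  R: 188 + 0.76×(0−188) = 188 − 142.88 = 45.12 → 45
  G: 255 + 0.76×(0−255) = 255 − 193.8 = 61.2 → 61
  B: 229 + 0.76×(0−229) = 229 − 174.04 = 54.96 → 55
  → #2D3D37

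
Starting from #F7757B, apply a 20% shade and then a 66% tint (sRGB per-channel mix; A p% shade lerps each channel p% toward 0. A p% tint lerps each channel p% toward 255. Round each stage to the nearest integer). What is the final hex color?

#F7757B is rgb(247, 117, 123).
A 20% shade moves each channel 20% toward 0:
  R: 247 + 0.2×(0−247) = 247 − 49.4 = 197.6 → 198
  G: 117 − 23.4 = 93.6 → 94
  B: 123 + 0.2×(0−123) = 123 − 24.6 = 98.4 → 98
After the shade: rgb(198, 94, 98) = #C65E62.
Lerp each channel 66% toward 255:
  R: 198 + 37.62 = 235.62 → 236
  G: 94 + 0.66×(255−94) = 94 + 106.26 = 200.26 → 200
  B: 98 + 0.66×(255−98) = 98 + 103.62 = 201.62 → 202
rgb(236, 200, 202) = #ECC8CA.

#ECC8CA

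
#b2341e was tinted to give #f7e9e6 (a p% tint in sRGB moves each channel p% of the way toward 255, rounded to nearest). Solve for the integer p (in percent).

89%

#b2341e is rgb(178, 52, 30); #f7e9e6 is rgb(247, 233, 230).
On the B channel (widest range): 230 ≈ 30 + (p/100)(255 − 30), so p ≈ 100×(230 − 30)/(255 − 30) = 20000/225 = 88.89.
p = 89 reproduces all three channels after rounding.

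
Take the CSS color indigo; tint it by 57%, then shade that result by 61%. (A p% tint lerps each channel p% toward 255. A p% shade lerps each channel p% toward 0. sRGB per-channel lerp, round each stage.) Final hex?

CSS indigo is rgb(75, 0, 130).
Lerp each channel 57% toward 255:
  R: 75 + 102.6 = 177.6 → 178
  G: 0 + 0.57×(255−0) = 0 + 145.35 = 145.35 → 145
  B: 130 + 0.57×(255−130) = 130 + 71.25 = 201.25 → 201
After the tint: rgb(178, 145, 201) = #B291C9.
Lerp each channel 61% toward 0:
  R: 178 + 0.61×(0−178) = 178 − 108.58 = 69.42 → 69
  G: 145 − 88.45 = 56.55 → 57
  B: 201 − 122.61 = 78.39 → 78
rgb(69, 57, 78) = #45394E.

#45394E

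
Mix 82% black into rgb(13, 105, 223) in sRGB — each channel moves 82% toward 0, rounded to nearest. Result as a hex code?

#021328

Per channel, c → c + 0.82(0 − c):
  R: 13 + 0.82×(0−13) = 13 − 10.66 = 2.34 → 2
  G: 105 − 86.1 = 18.9 → 19
  B: 223 + 0.82×(0−223) = 223 − 182.86 = 40.14 → 40
rgb(2, 19, 40) = #021328.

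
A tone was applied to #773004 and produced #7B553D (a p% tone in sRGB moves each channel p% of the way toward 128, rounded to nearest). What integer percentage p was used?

#773004 is rgb(119, 48, 4); #7B553D is rgb(123, 85, 61).
On the B channel (widest range): 61 ≈ 4 + (p/100)(128 − 4), so p ≈ 100×(61 − 4)/(128 − 4) = 5700/124 = 45.97.
p = 46 reproduces all three channels after rounding.

46%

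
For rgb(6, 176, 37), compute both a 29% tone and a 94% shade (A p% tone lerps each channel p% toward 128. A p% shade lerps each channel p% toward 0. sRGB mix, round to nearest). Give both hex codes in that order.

#29A23F, #000B02

29% tone:
  R: 6 + 0.29×(128−6) = 6 + 35.38 = 41.38 → 41
  G: 176 − 13.92 = 162.08 → 162
  B: 37 + 0.29×(128−37) = 37 + 26.39 = 63.39 → 63
  → #29A23F
94% shade:
  R: 6 + 0.94×(0−6) = 6 − 5.64 = 0.36 → 0
  G: 176 − 165.44 = 10.56 → 11
  B: 37 − 34.78 = 2.22 → 2
  → #000B02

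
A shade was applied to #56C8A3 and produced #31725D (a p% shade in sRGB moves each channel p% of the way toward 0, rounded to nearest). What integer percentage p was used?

#56C8A3 is rgb(86, 200, 163); #31725D is rgb(49, 114, 93).
On the G channel (widest range): 114 ≈ 200 + (p/100)(0 − 200), so p ≈ 100×(114 − 200)/(0 − 200) = -8600/-200 = 43.00.
p = 43 reproduces all three channels after rounding.

43%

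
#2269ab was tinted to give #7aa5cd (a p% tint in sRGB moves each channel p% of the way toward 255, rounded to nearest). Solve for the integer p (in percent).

#2269ab is rgb(34, 105, 171); #7aa5cd is rgb(122, 165, 205).
On the R channel (widest range): 122 ≈ 34 + (p/100)(255 − 34), so p ≈ 100×(122 − 34)/(255 − 34) = 8800/221 = 39.82.
p = 40 reproduces all three channels after rounding.

40%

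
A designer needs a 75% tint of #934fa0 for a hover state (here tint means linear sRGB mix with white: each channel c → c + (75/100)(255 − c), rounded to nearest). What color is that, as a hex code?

#e4d3e7

#934fa0 is rgb(147, 79, 160).
A 75% tint moves each channel 75% toward 255:
  R: 147 + 0.75×(255−147) = 147 + 81 = 228 → 228
  G: 79 + 132 = 211 → 211
  B: 160 + 71.25 = 231.25 → 231
rgb(228, 211, 231) = #e4d3e7.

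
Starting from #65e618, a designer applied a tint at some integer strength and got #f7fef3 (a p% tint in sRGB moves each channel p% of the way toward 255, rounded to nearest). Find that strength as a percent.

95%

#65e618 is rgb(101, 230, 24); #f7fef3 is rgb(247, 254, 243).
On the B channel (widest range): 243 ≈ 24 + (p/100)(255 − 24), so p ≈ 100×(243 − 24)/(255 − 24) = 21900/231 = 94.81.
p = 95 reproduces all three channels after rounding.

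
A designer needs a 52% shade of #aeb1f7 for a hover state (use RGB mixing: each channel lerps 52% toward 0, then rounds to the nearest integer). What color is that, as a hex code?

#aeb1f7 is rgb(174, 177, 247).
Per channel, c → c + 0.52(0 − c):
  R: 174 + 0.52×(0−174) = 174 − 90.48 = 83.52 → 84
  G: 177 + 0.52×(0−177) = 177 − 92.04 = 84.96 → 85
  B: 247 − 128.44 = 118.56 → 119
rgb(84, 85, 119) = #545577.

#545577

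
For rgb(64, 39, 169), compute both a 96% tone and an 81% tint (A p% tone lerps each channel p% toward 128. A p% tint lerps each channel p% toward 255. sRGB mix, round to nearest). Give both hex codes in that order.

#7D7C82, #DBD6EF

96% tone:
  R: 64 + 0.96×(128−64) = 64 + 61.44 = 125.44 → 125
  G: 39 + 85.44 = 124.44 → 124
  B: 169 − 39.36 = 129.64 → 130
  → #7D7C82
81% tint:
  R: 64 + 154.71 = 218.71 → 219
  G: 39 + 0.81×(255−39) = 39 + 174.96 = 213.96 → 214
  B: 169 + 0.81×(255−169) = 169 + 69.66 = 238.66 → 239
  → #DBD6EF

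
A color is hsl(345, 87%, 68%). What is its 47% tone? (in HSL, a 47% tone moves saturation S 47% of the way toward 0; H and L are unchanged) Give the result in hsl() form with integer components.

S moves 47% from 87 toward 0: 87 − 40.89 = 46.11 → 46.
H and L are unchanged.

hsl(345, 46%, 68%)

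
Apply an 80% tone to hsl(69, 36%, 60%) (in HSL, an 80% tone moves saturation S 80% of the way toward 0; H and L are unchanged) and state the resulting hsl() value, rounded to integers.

S moves 80% from 36 toward 0: 36 − 28.8 = 7.2 → 7.
H and L are unchanged.

hsl(69, 7%, 60%)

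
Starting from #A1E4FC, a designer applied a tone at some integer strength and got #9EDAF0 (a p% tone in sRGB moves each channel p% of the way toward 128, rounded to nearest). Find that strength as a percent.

#A1E4FC is rgb(161, 228, 252); #9EDAF0 is rgb(158, 218, 240).
On the B channel (widest range): 240 ≈ 252 + (p/100)(128 − 252), so p ≈ 100×(240 − 252)/(128 − 252) = -1200/-124 = 9.68.
p = 10 reproduces all three channels after rounding.

10%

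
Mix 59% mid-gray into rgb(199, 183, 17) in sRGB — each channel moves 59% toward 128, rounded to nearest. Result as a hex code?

#9D9752

Lerp each channel 59% toward 128:
  R: 199 + 0.59×(128−199) = 199 − 41.89 = 157.11 → 157
  G: 183 + 0.59×(128−183) = 183 − 32.45 = 150.55 → 151
  B: 17 + 0.59×(128−17) = 17 + 65.49 = 82.49 → 82
rgb(157, 151, 82) = #9D9752.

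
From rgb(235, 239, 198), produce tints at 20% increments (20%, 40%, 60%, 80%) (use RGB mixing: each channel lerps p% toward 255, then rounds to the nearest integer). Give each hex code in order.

#EFF2D1, #F3F5DD, #F7F9E8, #FBFCF4

20%: (235 + 4 = 239→239, 239 + 3.2 = 242.2→242, 198 + 11.4 = 209.4→209) → #EFF2D1
40%: (235 + 8 = 243→243, 239 + 6.4 = 245.4→245, 198 + 22.8 = 220.8→221) → #F3F5DD
60%: (235 + 12 = 247→247, 239 + 9.6 = 248.6→249, 198 + 34.2 = 232.2→232) → #F7F9E8
80%: (235 + 16 = 251→251, 239 + 12.8 = 251.8→252, 198 + 45.6 = 243.6→244) → #FBFCF4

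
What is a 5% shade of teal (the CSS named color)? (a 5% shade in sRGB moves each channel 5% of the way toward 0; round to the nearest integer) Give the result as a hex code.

#007a7a

CSS teal is rgb(0, 128, 128).
A 5% shade moves each channel 5% toward 0:
  R: 0 + 0.05×(0−0) = 0 + 0 = 0 → 0
  G: 128 − 6.4 = 121.6 → 122
  B: 128 + 0.05×(0−128) = 128 − 6.4 = 121.6 → 122
rgb(0, 122, 122) = #007a7a.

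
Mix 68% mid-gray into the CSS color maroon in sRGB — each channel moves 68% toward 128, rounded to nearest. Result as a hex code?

#805757

CSS maroon is rgb(128, 0, 0).
A 68% tone moves each channel 68% toward 128:
  R: 128 + 0 = 128 → 128
  G: 0 + 0.68×(128−0) = 0 + 87.04 = 87.04 → 87
  B: 0 + 87.04 = 87.04 → 87
rgb(128, 87, 87) = #805757.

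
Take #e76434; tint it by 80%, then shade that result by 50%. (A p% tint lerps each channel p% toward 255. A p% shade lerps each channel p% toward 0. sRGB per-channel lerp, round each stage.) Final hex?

#7d706b

#e76434 is rgb(231, 100, 52).
An 80% tint moves each channel 80% toward 255:
  R: 231 + 19.2 = 250.2 → 250
  G: 100 + 124 = 224 → 224
  B: 52 + 0.8×(255−52) = 52 + 162.4 = 214.4 → 214
After the tint: rgb(250, 224, 214) = #fae0d6.
Per channel, c → c + 0.5(0 − c):
  R: 250 − 125 = 125 → 125
  G: 224 + 0.5×(0−224) = 224 − 112 = 112 → 112
  B: 214 + 0.5×(0−214) = 214 − 107 = 107 → 107
rgb(125, 112, 107) = #7d706b.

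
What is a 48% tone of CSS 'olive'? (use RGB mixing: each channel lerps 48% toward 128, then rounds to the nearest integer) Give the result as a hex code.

#80803d

CSS olive is rgb(128, 128, 0).
A 48% tone moves each channel 48% toward 128:
  R: 128 + 0.48×(128−128) = 128 + 0 = 128 → 128
  G: 128 + 0.48×(128−128) = 128 + 0 = 128 → 128
  B: 0 + 0.48×(128−0) = 0 + 61.44 = 61.44 → 61
rgb(128, 128, 61) = #80803d.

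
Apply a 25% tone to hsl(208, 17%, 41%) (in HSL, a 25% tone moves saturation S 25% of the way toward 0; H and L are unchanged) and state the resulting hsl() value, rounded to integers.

hsl(208, 13%, 41%)

S moves 25% from 17 toward 0: 17 − 4.25 = 12.75 → 13.
H and L are unchanged.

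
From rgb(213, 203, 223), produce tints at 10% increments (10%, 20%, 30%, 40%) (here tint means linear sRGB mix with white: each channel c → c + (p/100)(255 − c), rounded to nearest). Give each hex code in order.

10%: (213 + 4.2 = 217.2→217, 203 + 5.2 = 208.2→208, 223 + 3.2 = 226.2→226) → #D9D0E2
20%: (213 + 8.4 = 221.4→221, 203 + 10.4 = 213.4→213, 223 + 6.4 = 229.4→229) → #DDD5E5
30%: (213 + 12.6 = 225.6→226, 203 + 15.6 = 218.6→219, 223 + 9.6 = 232.6→233) → #E2DBE9
40%: (213 + 16.8 = 229.8→230, 203 + 20.8 = 223.8→224, 223 + 12.8 = 235.8→236) → #E6E0EC

#D9D0E2, #DDD5E5, #E2DBE9, #E6E0EC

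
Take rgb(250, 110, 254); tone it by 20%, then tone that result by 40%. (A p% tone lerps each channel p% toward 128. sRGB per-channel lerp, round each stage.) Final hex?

A 20% tone moves each channel 20% toward 128:
  R: 250 + 0.2×(128−250) = 250 − 24.4 = 225.6 → 226
  G: 110 + 3.6 = 113.6 → 114
  B: 254 + 0.2×(128−254) = 254 − 25.2 = 228.8 → 229
After the tone: rgb(226, 114, 229) = #e272e5.
Lerp each channel 40% toward 128:
  R: 226 + 0.4×(128−226) = 226 − 39.2 = 186.8 → 187
  G: 114 + 5.6 = 119.6 → 120
  B: 229 − 40.4 = 188.6 → 189
rgb(187, 120, 189) = #bb78bd.

#bb78bd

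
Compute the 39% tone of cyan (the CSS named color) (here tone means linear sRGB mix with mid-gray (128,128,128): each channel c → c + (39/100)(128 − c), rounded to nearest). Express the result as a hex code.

CSS cyan is rgb(0, 255, 255).
Per channel, c → c + 0.39(128 − c):
  R: 0 + 0.39×(128−0) = 0 + 49.92 = 49.92 → 50
  G: 255 − 49.53 = 205.47 → 205
  B: 255 + 0.39×(128−255) = 255 − 49.53 = 205.47 → 205
rgb(50, 205, 205) = #32CDCD.

#32CDCD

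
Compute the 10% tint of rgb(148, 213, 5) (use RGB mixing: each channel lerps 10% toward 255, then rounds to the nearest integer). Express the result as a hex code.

Per channel, c → c + 0.1(255 − c):
  R: 148 + 10.7 = 158.7 → 159
  G: 213 + 0.1×(255−213) = 213 + 4.2 = 217.2 → 217
  B: 5 + 0.1×(255−5) = 5 + 25 = 30 → 30
rgb(159, 217, 30) = #9FD91E.

#9FD91E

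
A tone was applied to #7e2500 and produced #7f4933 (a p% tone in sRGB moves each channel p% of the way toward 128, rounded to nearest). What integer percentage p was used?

40%

#7e2500 is rgb(126, 37, 0); #7f4933 is rgb(127, 73, 51).
On the B channel (widest range): 51 ≈ 0 + (p/100)(128 − 0), so p ≈ 100×(51 − 0)/(128 − 0) = 5100/128 = 39.84.
p = 40 reproduces all three channels after rounding.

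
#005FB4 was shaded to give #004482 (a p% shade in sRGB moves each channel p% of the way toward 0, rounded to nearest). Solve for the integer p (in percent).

#005FB4 is rgb(0, 95, 180); #004482 is rgb(0, 68, 130).
On the B channel (widest range): 130 ≈ 180 + (p/100)(0 − 180), so p ≈ 100×(130 − 180)/(0 − 180) = -5000/-180 = 27.78.
p = 28 reproduces all three channels after rounding.

28%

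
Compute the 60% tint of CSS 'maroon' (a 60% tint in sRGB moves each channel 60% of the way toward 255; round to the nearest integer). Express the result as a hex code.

CSS maroon is rgb(128, 0, 0).
Lerp each channel 60% toward 255:
  R: 128 + 0.6×(255−128) = 128 + 76.2 = 204.2 → 204
  G: 0 + 0.6×(255−0) = 0 + 153 = 153 → 153
  B: 0 + 0.6×(255−0) = 0 + 153 = 153 → 153
rgb(204, 153, 153) = #CC9999.

#CC9999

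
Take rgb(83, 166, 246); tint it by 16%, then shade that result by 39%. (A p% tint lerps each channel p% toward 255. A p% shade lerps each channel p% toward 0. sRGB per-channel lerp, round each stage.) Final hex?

#446E97

A 16% tint moves each channel 16% toward 255:
  R: 83 + 27.52 = 110.52 → 111
  G: 166 + 14.24 = 180.24 → 180
  B: 246 + 1.44 = 247.44 → 247
After the tint: rgb(111, 180, 247) = #6FB4F7.
A 39% shade moves each channel 39% toward 0:
  R: 111 + 0.39×(0−111) = 111 − 43.29 = 67.71 → 68
  G: 180 − 70.2 = 109.8 → 110
  B: 247 + 0.39×(0−247) = 247 − 96.33 = 150.67 → 151
rgb(68, 110, 151) = #446E97.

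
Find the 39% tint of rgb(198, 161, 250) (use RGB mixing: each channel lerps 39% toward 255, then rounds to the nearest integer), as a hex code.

#DCC6FC

Per channel, c → c + 0.39(255 − c):
  R: 198 + 22.23 = 220.23 → 220
  G: 161 + 36.66 = 197.66 → 198
  B: 250 + 0.39×(255−250) = 250 + 1.95 = 251.95 → 252
rgb(220, 198, 252) = #DCC6FC.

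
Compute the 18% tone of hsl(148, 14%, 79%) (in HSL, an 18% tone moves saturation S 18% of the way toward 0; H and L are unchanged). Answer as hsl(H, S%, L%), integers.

hsl(148, 11%, 79%)

S moves 18% from 14 toward 0: 14 − 2.52 = 11.48 → 11.
H and L are unchanged.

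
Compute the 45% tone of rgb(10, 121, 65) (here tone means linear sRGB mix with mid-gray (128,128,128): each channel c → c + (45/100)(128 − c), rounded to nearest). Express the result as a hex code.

#3f7c5d

Per channel, c → c + 0.45(128 − c):
  R: 10 + 53.1 = 63.1 → 63
  G: 121 + 3.15 = 124.15 → 124
  B: 65 + 0.45×(128−65) = 65 + 28.35 = 93.35 → 93
rgb(63, 124, 93) = #3f7c5d.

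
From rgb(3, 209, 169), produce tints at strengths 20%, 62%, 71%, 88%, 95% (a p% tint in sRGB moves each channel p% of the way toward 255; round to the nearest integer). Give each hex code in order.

#35DABA, #9FEEDE, #B6F2E6, #E1F9F5, #F2FDFB

20%: (3 + 50.4 = 53.4→53, 209 + 9.2 = 218.2→218, 169 + 17.2 = 186.2→186) → #35DABA
62%: (3 + 156.24 = 159.24→159, 209 + 28.52 = 237.52→238, 169 + 53.32 = 222.32→222) → #9FEEDE
71%: (3 + 178.92 = 181.92→182, 209 + 32.66 = 241.66→242, 169 + 61.06 = 230.06→230) → #B6F2E6
88%: (3 + 221.76 = 224.76→225, 209 + 40.48 = 249.48→249, 169 + 75.68 = 244.68→245) → #E1F9F5
95%: (3 + 239.4 = 242.4→242, 209 + 43.7 = 252.7→253, 169 + 81.7 = 250.7→251) → #F2FDFB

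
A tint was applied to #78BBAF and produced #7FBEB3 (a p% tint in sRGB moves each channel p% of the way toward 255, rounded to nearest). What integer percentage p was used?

5%

#78BBAF is rgb(120, 187, 175); #7FBEB3 is rgb(127, 190, 179).
On the R channel (widest range): 127 ≈ 120 + (p/100)(255 − 120), so p ≈ 100×(127 − 120)/(255 − 120) = 700/135 = 5.19.
p = 5 reproduces all three channels after rounding.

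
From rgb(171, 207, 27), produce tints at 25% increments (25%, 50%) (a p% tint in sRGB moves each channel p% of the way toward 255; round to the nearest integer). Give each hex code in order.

#C0DB54, #D5E78D

25%: (171 + 21 = 192→192, 207 + 12 = 219→219, 27 + 57 = 84→84) → #C0DB54
50%: (171 + 42 = 213→213, 207 + 24 = 231→231, 27 + 114 = 141→141) → #D5E78D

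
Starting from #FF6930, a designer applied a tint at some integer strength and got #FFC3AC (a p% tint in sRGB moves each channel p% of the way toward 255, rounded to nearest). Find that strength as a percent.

#FF6930 is rgb(255, 105, 48); #FFC3AC is rgb(255, 195, 172).
On the B channel (widest range): 172 ≈ 48 + (p/100)(255 − 48), so p ≈ 100×(172 − 48)/(255 − 48) = 12400/207 = 59.90.
p = 60 reproduces all three channels after rounding.

60%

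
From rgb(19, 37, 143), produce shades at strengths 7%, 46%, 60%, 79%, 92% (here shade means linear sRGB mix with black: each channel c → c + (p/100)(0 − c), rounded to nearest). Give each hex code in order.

#122285, #0A144D, #080F39, #04081E, #02030B

7%: (19 − 1.33 = 17.67→18, 37 − 2.59 = 34.41→34, 143 − 10.01 = 132.99→133) → #122285
46%: (19 − 8.74 = 10.26→10, 37 − 17.02 = 19.98→20, 143 − 65.78 = 77.22→77) → #0A144D
60%: (19 − 11.4 = 7.6→8, 37 − 22.2 = 14.8→15, 143 − 85.8 = 57.2→57) → #080F39
79%: (19 − 15.01 = 3.99→4, 37 − 29.23 = 7.77→8, 143 − 112.97 = 30.03→30) → #04081E
92%: (19 − 17.48 = 1.52→2, 37 − 34.04 = 2.96→3, 143 − 131.56 = 11.44→11) → #02030B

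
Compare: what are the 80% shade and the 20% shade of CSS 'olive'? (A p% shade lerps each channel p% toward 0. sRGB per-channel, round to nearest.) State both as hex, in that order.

#1A1A00, #666600

CSS olive is rgb(128, 128, 0).
80% shade:
  R: 128 + 0.8×(0−128) = 128 − 102.4 = 25.6 → 26
  G: 128 + 0.8×(0−128) = 128 − 102.4 = 25.6 → 26
  B: 0 + 0.8×(0−0) = 0 + 0 = 0 → 0
  → #1A1A00
20% shade:
  R: 128 − 25.6 = 102.4 → 102
  G: 128 + 0.2×(0−128) = 128 − 25.6 = 102.4 → 102
  B: 0 + 0.2×(0−0) = 0 + 0 = 0 → 0
  → #666600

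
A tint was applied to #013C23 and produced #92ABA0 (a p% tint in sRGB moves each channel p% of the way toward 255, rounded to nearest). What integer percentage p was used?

57%

#013C23 is rgb(1, 60, 35); #92ABA0 is rgb(146, 171, 160).
On the R channel (widest range): 146 ≈ 1 + (p/100)(255 − 1), so p ≈ 100×(146 − 1)/(255 − 1) = 14500/254 = 57.09.
p = 57 reproduces all three channels after rounding.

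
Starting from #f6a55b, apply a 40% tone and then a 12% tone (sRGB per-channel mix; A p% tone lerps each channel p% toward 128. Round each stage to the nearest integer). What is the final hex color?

#be936d

#f6a55b is rgb(246, 165, 91).
Lerp each channel 40% toward 128:
  R: 246 − 47.2 = 198.8 → 199
  G: 165 + 0.4×(128−165) = 165 − 14.8 = 150.2 → 150
  B: 91 + 14.8 = 105.8 → 106
After the tone: rgb(199, 150, 106) = #c7966a.
Per channel, c → c + 0.12(128 − c):
  R: 199 − 8.52 = 190.48 → 190
  G: 150 + 0.12×(128−150) = 150 − 2.64 = 147.36 → 147
  B: 106 + 2.64 = 108.64 → 109
rgb(190, 147, 109) = #be936d.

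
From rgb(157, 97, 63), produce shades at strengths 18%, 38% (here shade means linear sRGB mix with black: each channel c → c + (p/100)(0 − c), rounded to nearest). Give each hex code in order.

#815034, #613c27

18%: (157 − 28.26 = 128.74→129, 97 − 17.46 = 79.54→80, 63 − 11.34 = 51.66→52) → #815034
38%: (157 − 59.66 = 97.34→97, 97 − 36.86 = 60.14→60, 63 − 23.94 = 39.06→39) → #613c27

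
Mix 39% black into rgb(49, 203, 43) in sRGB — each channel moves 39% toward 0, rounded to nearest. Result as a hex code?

#1E7C1A

Lerp each channel 39% toward 0:
  R: 49 − 19.11 = 29.89 → 30
  G: 203 − 79.17 = 123.83 → 124
  B: 43 + 0.39×(0−43) = 43 − 16.77 = 26.23 → 26
rgb(30, 124, 26) = #1E7C1A.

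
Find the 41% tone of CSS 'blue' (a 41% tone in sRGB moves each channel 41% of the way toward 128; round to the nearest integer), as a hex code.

CSS blue is rgb(0, 0, 255).
Lerp each channel 41% toward 128:
  R: 0 + 52.48 = 52.48 → 52
  G: 0 + 0.41×(128−0) = 0 + 52.48 = 52.48 → 52
  B: 255 − 52.07 = 202.93 → 203
rgb(52, 52, 203) = #3434cb.

#3434cb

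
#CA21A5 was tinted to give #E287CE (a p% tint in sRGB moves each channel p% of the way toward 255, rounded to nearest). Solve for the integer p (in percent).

46%

#CA21A5 is rgb(202, 33, 165); #E287CE is rgb(226, 135, 206).
On the G channel (widest range): 135 ≈ 33 + (p/100)(255 − 33), so p ≈ 100×(135 − 33)/(255 − 33) = 10200/222 = 45.95.
p = 46 reproduces all three channels after rounding.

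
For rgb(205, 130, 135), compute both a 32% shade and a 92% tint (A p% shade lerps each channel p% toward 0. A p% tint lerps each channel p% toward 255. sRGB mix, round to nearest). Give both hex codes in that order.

#8b585c, #fbf5f5

32% shade:
  R: 205 + 0.32×(0−205) = 205 − 65.6 = 139.4 → 139
  G: 130 − 41.6 = 88.4 → 88
  B: 135 + 0.32×(0−135) = 135 − 43.2 = 91.8 → 92
  → #8b585c
92% tint:
  R: 205 + 46 = 251 → 251
  G: 130 + 0.92×(255−130) = 130 + 115 = 245 → 245
  B: 135 + 0.92×(255−135) = 135 + 110.4 = 245.4 → 245
  → #fbf5f5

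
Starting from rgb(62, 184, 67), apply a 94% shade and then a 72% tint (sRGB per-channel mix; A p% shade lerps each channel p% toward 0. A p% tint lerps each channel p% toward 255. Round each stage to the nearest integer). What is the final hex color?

#B9BBB9

Per channel, c → c + 0.94(0 − c):
  R: 62 + 0.94×(0−62) = 62 − 58.28 = 3.72 → 4
  G: 184 + 0.94×(0−184) = 184 − 172.96 = 11.04 → 11
  B: 67 + 0.94×(0−67) = 67 − 62.98 = 4.02 → 4
After the shade: rgb(4, 11, 4) = #040B04.
Per channel, c → c + 0.72(255 − c):
  R: 4 + 180.72 = 184.72 → 185
  G: 11 + 175.68 = 186.68 → 187
  B: 4 + 180.72 = 184.72 → 185
rgb(185, 187, 185) = #B9BBB9.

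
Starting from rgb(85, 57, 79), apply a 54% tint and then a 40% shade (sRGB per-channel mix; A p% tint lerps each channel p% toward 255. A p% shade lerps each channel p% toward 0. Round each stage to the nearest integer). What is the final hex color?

#6A6268

Lerp each channel 54% toward 255:
  R: 85 + 0.54×(255−85) = 85 + 91.8 = 176.8 → 177
  G: 57 + 106.92 = 163.92 → 164
  B: 79 + 0.54×(255−79) = 79 + 95.04 = 174.04 → 174
After the tint: rgb(177, 164, 174) = #B1A4AE.
Lerp each channel 40% toward 0:
  R: 177 − 70.8 = 106.2 → 106
  G: 164 + 0.4×(0−164) = 164 − 65.6 = 98.4 → 98
  B: 174 + 0.4×(0−174) = 174 − 69.6 = 104.4 → 104
rgb(106, 98, 104) = #6A6268.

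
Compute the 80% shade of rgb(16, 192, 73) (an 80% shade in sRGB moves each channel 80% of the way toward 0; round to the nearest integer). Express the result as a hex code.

#03260f

Per channel, c → c + 0.8(0 − c):
  R: 16 − 12.8 = 3.2 → 3
  G: 192 − 153.6 = 38.4 → 38
  B: 73 − 58.4 = 14.6 → 15
rgb(3, 38, 15) = #03260f.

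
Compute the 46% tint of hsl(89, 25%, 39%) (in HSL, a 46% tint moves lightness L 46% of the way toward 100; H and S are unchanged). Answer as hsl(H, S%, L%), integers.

L moves 46% from 39 toward 100: 39 + 28.06 = 67.06 → 67.
H and S are unchanged.

hsl(89, 25%, 67%)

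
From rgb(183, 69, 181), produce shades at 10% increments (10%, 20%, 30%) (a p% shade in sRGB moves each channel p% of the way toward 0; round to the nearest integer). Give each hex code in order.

#A53EA3, #923791, #80307F

10%: (183 − 18.3 = 164.7→165, 69 − 6.9 = 62.1→62, 181 − 18.1 = 162.9→163) → #A53EA3
20%: (183 − 36.6 = 146.4→146, 69 − 13.8 = 55.2→55, 181 − 36.2 = 144.8→145) → #923791
30%: (183 − 54.9 = 128.1→128, 69 − 20.7 = 48.3→48, 181 − 54.3 = 126.7→127) → #80307F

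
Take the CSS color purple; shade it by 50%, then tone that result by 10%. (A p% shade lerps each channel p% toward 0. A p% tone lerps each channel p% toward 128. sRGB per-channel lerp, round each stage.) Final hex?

CSS purple is rgb(128, 0, 128).
Lerp each channel 50% toward 0:
  R: 128 − 64 = 64 → 64
  G: 0 + 0.5×(0−0) = 0 + 0 = 0 → 0
  B: 128 + 0.5×(0−128) = 128 − 64 = 64 → 64
After the shade: rgb(64, 0, 64) = #400040.
Per channel, c → c + 0.1(128 − c):
  R: 64 + 0.1×(128−64) = 64 + 6.4 = 70.4 → 70
  G: 0 + 12.8 = 12.8 → 13
  B: 64 + 0.1×(128−64) = 64 + 6.4 = 70.4 → 70
rgb(70, 13, 70) = #460d46.

#460d46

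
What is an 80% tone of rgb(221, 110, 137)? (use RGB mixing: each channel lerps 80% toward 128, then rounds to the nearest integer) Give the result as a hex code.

Lerp each channel 80% toward 128:
  R: 221 + 0.8×(128−221) = 221 − 74.4 = 146.6 → 147
  G: 110 + 14.4 = 124.4 → 124
  B: 137 + 0.8×(128−137) = 137 − 7.2 = 129.8 → 130
rgb(147, 124, 130) = #937C82.

#937C82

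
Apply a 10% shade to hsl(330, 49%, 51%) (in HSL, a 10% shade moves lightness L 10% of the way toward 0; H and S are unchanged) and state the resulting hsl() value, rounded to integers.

hsl(330, 49%, 46%)

L moves 10% from 51 toward 0: 51 − 5.1 = 45.9 → 46.
H and S are unchanged.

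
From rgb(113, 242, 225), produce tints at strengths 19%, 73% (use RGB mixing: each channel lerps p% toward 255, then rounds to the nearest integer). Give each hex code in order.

#8CF4E7, #D9FBF7

19%: (113 + 26.98 = 139.98→140, 242 + 2.47 = 244.47→244, 225 + 5.7 = 230.7→231) → #8CF4E7
73%: (113 + 103.66 = 216.66→217, 242 + 9.49 = 251.49→251, 225 + 21.9 = 246.9→247) → #D9FBF7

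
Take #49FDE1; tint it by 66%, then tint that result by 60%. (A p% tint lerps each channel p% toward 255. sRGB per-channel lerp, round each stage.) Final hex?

#E6FFFB

#49FDE1 is rgb(73, 253, 225).
A 66% tint moves each channel 66% toward 255:
  R: 73 + 0.66×(255−73) = 73 + 120.12 = 193.12 → 193
  G: 253 + 0.66×(255−253) = 253 + 1.32 = 254.32 → 254
  B: 225 + 0.66×(255−225) = 225 + 19.8 = 244.8 → 245
After the tint: rgb(193, 254, 245) = #C1FEF5.
Lerp each channel 60% toward 255:
  R: 193 + 0.6×(255−193) = 193 + 37.2 = 230.2 → 230
  G: 254 + 0.6 = 254.6 → 255
  B: 245 + 0.6×(255−245) = 245 + 6 = 251 → 251
rgb(230, 255, 251) = #E6FFFB.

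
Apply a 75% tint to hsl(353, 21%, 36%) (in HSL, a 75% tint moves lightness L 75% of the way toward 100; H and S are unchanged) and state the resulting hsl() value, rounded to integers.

hsl(353, 21%, 84%)

L moves 75% from 36 toward 100: 36 + 48 = 84 → 84.
H and S are unchanged.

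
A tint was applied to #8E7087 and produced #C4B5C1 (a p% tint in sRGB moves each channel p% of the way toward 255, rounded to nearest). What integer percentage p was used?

48%

#8E7087 is rgb(142, 112, 135); #C4B5C1 is rgb(196, 181, 193).
On the G channel (widest range): 181 ≈ 112 + (p/100)(255 − 112), so p ≈ 100×(181 − 112)/(255 − 112) = 6900/143 = 48.25.
p = 48 reproduces all three channels after rounding.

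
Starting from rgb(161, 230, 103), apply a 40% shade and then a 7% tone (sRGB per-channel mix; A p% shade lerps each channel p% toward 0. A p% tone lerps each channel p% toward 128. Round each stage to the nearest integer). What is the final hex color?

Per channel, c → c + 0.4(0 − c):
  R: 161 + 0.4×(0−161) = 161 − 64.4 = 96.6 → 97
  G: 230 + 0.4×(0−230) = 230 − 92 = 138 → 138
  B: 103 + 0.4×(0−103) = 103 − 41.2 = 61.8 → 62
After the shade: rgb(97, 138, 62) = #618A3E.
Per channel, c → c + 0.07(128 − c):
  R: 97 + 0.07×(128−97) = 97 + 2.17 = 99.17 → 99
  G: 138 − 0.7 = 137.3 → 137
  B: 62 + 0.07×(128−62) = 62 + 4.62 = 66.62 → 67
rgb(99, 137, 67) = #638943.

#638943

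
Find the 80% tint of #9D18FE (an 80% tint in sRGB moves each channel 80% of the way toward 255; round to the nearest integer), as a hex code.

#9D18FE is rgb(157, 24, 254).
An 80% tint moves each channel 80% toward 255:
  R: 157 + 0.8×(255−157) = 157 + 78.4 = 235.4 → 235
  G: 24 + 184.8 = 208.8 → 209
  B: 254 + 0.8×(255−254) = 254 + 0.8 = 254.8 → 255
rgb(235, 209, 255) = #EBD1FF.

#EBD1FF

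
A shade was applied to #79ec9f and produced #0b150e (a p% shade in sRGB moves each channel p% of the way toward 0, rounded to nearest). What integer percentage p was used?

#79ec9f is rgb(121, 236, 159); #0b150e is rgb(11, 21, 14).
On the G channel (widest range): 21 ≈ 236 + (p/100)(0 − 236), so p ≈ 100×(21 − 236)/(0 − 236) = -21500/-236 = 91.10.
p = 91 reproduces all three channels after rounding.

91%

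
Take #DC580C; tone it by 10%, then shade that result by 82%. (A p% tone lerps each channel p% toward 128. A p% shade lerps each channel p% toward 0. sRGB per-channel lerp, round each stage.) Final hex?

#261104

#DC580C is rgb(220, 88, 12).
Lerp each channel 10% toward 128:
  R: 220 + 0.1×(128−220) = 220 − 9.2 = 210.8 → 211
  G: 88 + 0.1×(128−88) = 88 + 4 = 92 → 92
  B: 12 + 11.6 = 23.6 → 24
After the tone: rgb(211, 92, 24) = #D35C18.
An 82% shade moves each channel 82% toward 0:
  R: 211 + 0.82×(0−211) = 211 − 173.02 = 37.98 → 38
  G: 92 + 0.82×(0−92) = 92 − 75.44 = 16.56 → 17
  B: 24 − 19.68 = 4.32 → 4
rgb(38, 17, 4) = #261104.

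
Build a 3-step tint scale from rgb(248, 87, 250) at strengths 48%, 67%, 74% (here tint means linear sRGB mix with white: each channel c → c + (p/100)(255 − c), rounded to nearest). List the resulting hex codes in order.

48%: (248 + 3.36 = 251.36→251, 87 + 80.64 = 167.64→168, 250 + 2.4 = 252.4→252) → #FBA8FC
67%: (248 + 4.69 = 252.69→253, 87 + 112.56 = 199.56→200, 250 + 3.35 = 253.35→253) → #FDC8FD
74%: (248 + 5.18 = 253.18→253, 87 + 124.32 = 211.32→211, 250 + 3.7 = 253.7→254) → #FDD3FE

#FBA8FC, #FDC8FD, #FDD3FE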